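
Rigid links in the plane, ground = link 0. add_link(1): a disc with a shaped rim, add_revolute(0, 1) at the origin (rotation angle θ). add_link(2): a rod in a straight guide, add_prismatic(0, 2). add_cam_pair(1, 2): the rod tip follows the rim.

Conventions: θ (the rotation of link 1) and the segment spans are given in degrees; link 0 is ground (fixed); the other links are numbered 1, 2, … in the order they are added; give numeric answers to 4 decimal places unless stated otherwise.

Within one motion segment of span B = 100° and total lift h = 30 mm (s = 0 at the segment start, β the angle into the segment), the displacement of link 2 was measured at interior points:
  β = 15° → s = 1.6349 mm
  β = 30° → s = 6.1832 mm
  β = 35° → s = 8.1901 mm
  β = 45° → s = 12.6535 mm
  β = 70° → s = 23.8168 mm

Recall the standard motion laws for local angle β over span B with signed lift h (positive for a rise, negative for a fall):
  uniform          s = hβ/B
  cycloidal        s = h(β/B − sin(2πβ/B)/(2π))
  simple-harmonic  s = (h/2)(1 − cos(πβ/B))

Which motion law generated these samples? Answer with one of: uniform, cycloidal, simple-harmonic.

candidates at β/B = r: uniform s = h·r (linear in β); cycloidal s = h·(r − sin(2πr)/(2π)); simple-harmonic s = (h/2)(1 − cos(πr))
β=15°: printed 1.6349 | uniform 4.5000, cycloidal 0.6372, simple-harmonic 1.6349
β=30°: printed 6.1832 | uniform 9.0000, cycloidal 4.4590, simple-harmonic 6.1832
β=35°: printed 8.1901 | uniform 10.5000, cycloidal 6.6372, simple-harmonic 8.1901
β=45°: printed 12.6535 | uniform 13.5000, cycloidal 12.0246, simple-harmonic 12.6535
β=70°: printed 23.8168 | uniform 21.0000, cycloidal 25.5410, simple-harmonic 23.8168
only one law matches every sample → simple-harmonic

simple-harmonic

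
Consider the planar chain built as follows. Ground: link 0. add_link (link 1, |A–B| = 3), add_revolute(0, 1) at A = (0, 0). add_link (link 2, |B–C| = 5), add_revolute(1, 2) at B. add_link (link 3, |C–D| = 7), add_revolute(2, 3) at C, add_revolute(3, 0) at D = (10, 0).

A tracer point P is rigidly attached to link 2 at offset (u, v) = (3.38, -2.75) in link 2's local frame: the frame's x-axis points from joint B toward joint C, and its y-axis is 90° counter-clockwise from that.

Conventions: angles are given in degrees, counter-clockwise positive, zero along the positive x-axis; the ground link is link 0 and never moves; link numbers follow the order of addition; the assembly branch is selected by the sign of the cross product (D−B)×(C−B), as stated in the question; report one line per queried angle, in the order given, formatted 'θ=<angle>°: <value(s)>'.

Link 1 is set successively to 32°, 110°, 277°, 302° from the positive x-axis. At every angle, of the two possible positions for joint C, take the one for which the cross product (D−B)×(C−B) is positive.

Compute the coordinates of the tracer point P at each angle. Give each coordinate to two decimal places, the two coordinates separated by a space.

A=(0,0), D=(10.00,0)
θ=32°: B = A + 3.00·(cos32°, sin32°) = (2.5441, 1.5898)
θ=32°: |BD| = 7.6235
θ=32°: circle(B,5.00) ∩ circle(D,7.00): a=2.2376, h=4.4713
θ=32°:   candidates: C₊=(5.6650,5.4962) cross=34.087; C₋=(3.8002,-3.2499) cross=-34.087
θ=32°:   branch + wants cross > 0 → take C=(5.6650,5.4962) (cross=34.087)
θ=32°: ex = (C−B)/|BC| = (0.6242,0.7813); ey = (-0.7813,0.6242)
θ=32°: P = B + 3.38·ex + -2.75·ey = (6.8024,2.5140)
θ=110°: B = A + 3.00·(cos110°, sin110°) = (-1.0261, 2.8191)
θ=110°: |BD| = 11.3807
θ=110°: circle(B,5.00) ∩ circle(D,7.00): a=4.6360, h=1.8729
θ=110°:   candidates: C₊=(3.9294,3.4853) cross=21.315; C₋=(3.0015,-0.1438) cross=-21.315
θ=110°:   branch + wants cross > 0 → take C=(3.9294,3.4853) (cross=21.315)
θ=110°: ex = (C−B)/|BC| = (0.9911,0.1332); ey = (-0.1332,0.9911)
θ=110°: P = B + 3.38·ex + -2.75·ey = (2.6902,0.5440)
θ=277°: B = A + 3.00·(cos277°, sin277°) = (0.3656, -2.9776)
θ=277°: |BD| = 10.0840
θ=277°: circle(B,5.00) ∩ circle(D,7.00): a=3.8520, h=3.1878
θ=277°:   candidates: C₊=(3.1046,1.2054) cross=32.146; C₋=(4.9872,-4.8858) cross=-32.146
θ=277°:   branch + wants cross > 0 → take C=(3.1046,1.2054) (cross=32.146)
θ=277°: ex = (C−B)/|BC| = (0.5478,0.8366); ey = (-0.8366,0.5478)
θ=277°: P = B + 3.38·ex + -2.75·ey = (4.5178,-1.6563)
θ=302°: B = A + 3.00·(cos302°, sin302°) = (1.5898, -2.5441)
θ=302°: |BD| = 8.7866
θ=302°: circle(B,5.00) ∩ circle(D,7.00): a=3.0276, h=3.9791
θ=302°:   candidates: C₊=(3.3355,2.1412) cross=34.963; C₋=(5.6398,-5.4762) cross=-34.963
θ=302°:   branch + wants cross > 0 → take C=(3.3355,2.1412) (cross=34.963)
θ=302°: ex = (C−B)/|BC| = (0.3492,0.9371); ey = (-0.9371,0.3492)
θ=302°: P = B + 3.38·ex + -2.75·ey = (5.3468,-0.3370)

θ=32°: 6.80 2.51
θ=110°: 2.69 0.54
θ=277°: 4.52 -1.66
θ=302°: 5.35 -0.34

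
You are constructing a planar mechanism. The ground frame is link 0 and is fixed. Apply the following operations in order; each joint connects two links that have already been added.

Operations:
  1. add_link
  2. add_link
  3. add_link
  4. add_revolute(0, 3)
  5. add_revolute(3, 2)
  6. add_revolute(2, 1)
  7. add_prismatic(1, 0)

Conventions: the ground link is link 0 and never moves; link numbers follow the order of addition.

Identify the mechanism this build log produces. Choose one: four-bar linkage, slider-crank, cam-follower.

links: 4 (incl. ground); joints: 3 revolute, 1 prismatic, 0 higher (cam) pair, forming one closed loop
4 links, 3 revolutes + 1 prismatic in one loop → slider-crank

slider-crank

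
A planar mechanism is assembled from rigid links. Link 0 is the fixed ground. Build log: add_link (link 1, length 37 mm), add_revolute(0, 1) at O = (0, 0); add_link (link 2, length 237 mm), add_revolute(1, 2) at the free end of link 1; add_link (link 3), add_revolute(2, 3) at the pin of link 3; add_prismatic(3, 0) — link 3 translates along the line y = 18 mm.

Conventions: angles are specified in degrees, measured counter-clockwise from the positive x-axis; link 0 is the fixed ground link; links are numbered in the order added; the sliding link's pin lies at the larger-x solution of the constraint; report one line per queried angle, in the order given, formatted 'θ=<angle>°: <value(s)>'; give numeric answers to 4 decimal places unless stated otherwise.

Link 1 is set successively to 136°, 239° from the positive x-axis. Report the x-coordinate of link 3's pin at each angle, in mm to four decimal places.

geometry: r = 37 mm, L = 237 mm, e = 18 mm
θ=136°: crank pin P = (r cos θ, r sin θ) = (-26.615573, 25.702360)
θ=136°: h = r sin θ − e = 25.702360 − 18 = 7.702360
θ=136°: x = r cos θ + √(L² − h²) = -26.615573 + 236.874806 = 210.259233
θ=239°: crank pin P = (r cos θ, r sin θ) = (-19.056409, -31.715190)
θ=239°: h = r sin θ − e = -31.715190 − 18 = -49.715190
θ=239°: x = r cos θ + √(L² − h²) = -19.056409 + 231.726994 = 212.670585

θ=136°: 210.2592
θ=239°: 212.6706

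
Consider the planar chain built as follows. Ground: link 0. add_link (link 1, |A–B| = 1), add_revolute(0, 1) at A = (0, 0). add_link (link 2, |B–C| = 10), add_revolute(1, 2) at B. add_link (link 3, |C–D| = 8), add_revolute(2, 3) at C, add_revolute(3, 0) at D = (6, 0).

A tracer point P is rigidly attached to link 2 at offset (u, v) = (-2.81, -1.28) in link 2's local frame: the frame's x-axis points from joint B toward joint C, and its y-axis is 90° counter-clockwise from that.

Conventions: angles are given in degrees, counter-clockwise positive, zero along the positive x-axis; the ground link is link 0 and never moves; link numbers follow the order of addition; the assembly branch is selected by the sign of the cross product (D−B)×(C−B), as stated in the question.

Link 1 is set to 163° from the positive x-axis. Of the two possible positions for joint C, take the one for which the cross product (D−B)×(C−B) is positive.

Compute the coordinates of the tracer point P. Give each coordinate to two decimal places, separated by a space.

A=(0,0), D=(6.00,0)
B = A + 1.00·(cos163°, sin163°) = (-0.9563, 0.2924)
|BD| = 6.9624
circle(B,10.00) ∩ circle(D,8.00): a=6.0665, h=7.9497
  candidates: C₊=(5.4387,7.9803) cross=55.349; C₋=(4.7710,-7.9050) cross=-55.349
  branch + wants cross > 0 → take C=(5.4387,7.9803) (cross=55.349)
ex = (C−B)/|BC| = (0.6395,0.7688); ey = (-0.7688,0.6395)
P = B + -2.81·ex + -1.28·ey = (-1.7692,-2.6865)

-1.77 -2.69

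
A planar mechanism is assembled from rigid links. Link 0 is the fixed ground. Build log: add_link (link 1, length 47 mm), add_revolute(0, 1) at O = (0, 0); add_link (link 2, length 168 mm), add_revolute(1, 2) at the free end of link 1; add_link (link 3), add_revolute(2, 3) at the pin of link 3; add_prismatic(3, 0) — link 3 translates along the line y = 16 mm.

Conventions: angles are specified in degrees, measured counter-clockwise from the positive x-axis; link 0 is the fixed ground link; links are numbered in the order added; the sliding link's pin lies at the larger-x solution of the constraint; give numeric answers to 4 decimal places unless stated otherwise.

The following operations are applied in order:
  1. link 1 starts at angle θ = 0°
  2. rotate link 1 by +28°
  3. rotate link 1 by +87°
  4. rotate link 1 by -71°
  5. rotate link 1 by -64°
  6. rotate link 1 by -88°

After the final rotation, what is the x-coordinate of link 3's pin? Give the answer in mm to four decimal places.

geometry: r = 47 mm, L = 168 mm, e = 16 mm; θ starts at 0°
rotate link 1 by +28°: θ ← 0° +28° = 28°
rotate link 1 by +87°: θ ← 28° +87° = 115°
rotate link 1 by -71°: θ ← 115° -71° = 44°
rotate link 1 by -64°: θ ← 44° -64° = -20°
rotate link 1 by -88°: θ ← -20° -88° = -108°
crank pin P = (r cos θ, r sin θ) = (-14.523799, -44.699656)
h = r sin θ − e = -44.699656 − 16 = -60.699656
x = r cos θ + √(L² − h²) = -14.523799 + 156.651051 = 142.127252

142.1273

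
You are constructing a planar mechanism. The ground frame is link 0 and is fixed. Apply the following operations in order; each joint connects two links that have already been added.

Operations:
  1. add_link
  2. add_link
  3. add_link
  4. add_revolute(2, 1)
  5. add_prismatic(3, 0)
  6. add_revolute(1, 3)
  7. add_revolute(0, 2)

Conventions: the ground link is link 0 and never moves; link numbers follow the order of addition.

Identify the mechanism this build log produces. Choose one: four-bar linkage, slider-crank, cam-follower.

links: 4 (incl. ground); joints: 3 revolute, 1 prismatic, 0 higher (cam) pair, forming one closed loop
4 links, 3 revolutes + 1 prismatic in one loop → slider-crank

slider-crank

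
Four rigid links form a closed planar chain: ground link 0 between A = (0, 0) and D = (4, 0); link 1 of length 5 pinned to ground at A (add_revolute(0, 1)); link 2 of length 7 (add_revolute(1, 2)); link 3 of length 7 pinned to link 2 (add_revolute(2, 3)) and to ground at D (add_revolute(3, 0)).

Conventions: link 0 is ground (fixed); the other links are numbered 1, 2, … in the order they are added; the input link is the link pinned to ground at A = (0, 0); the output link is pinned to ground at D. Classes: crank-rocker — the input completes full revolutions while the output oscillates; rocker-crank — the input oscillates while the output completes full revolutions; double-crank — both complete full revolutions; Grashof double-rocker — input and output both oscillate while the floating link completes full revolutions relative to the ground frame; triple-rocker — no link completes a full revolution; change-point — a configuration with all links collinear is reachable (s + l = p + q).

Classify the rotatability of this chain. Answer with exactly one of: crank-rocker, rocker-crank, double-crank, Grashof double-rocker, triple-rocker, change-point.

lengths: ground=4, input=5, coupler=7, output=7
sorted: s=4 (shortest), l=7 (longest), p+q=12
s + l = 11 vs p + q = 12
s + l < p + q (Grashof) with shortest = ground link → double-crank

double-crank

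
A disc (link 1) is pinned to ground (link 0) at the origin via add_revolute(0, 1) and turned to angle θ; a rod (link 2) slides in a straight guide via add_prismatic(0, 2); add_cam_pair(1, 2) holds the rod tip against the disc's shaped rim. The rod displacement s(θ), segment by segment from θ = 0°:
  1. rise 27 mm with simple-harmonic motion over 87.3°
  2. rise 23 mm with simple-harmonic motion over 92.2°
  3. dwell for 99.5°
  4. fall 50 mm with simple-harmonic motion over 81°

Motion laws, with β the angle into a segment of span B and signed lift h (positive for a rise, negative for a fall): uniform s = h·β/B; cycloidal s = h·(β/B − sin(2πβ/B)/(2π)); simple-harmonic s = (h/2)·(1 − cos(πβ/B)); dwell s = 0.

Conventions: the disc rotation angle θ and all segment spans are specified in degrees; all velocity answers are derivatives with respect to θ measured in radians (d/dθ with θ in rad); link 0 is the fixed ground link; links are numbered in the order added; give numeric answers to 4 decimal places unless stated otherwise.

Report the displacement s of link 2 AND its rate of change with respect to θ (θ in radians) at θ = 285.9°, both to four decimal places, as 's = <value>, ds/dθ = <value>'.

segment 1 (0° to 87.3°, simple-harmonic, h = 27) is passed completely: s = 0.0000 + (27) = 27.0000
segment 2 (87.3° to 179.5°, simple-harmonic, h = 23) is passed completely: s = 27.0000 + (23) = 50.0000
segment 3 (179.5° to 279°, dwell): s unchanged at 50.0000
θ = 285.9° falls in segment 4 (279° to 360°, simple-harmonic, h = -50): β = 285.9 − 279 = 6.9°, B = 81°; Δs = -50/2·(1 − cos(π·0.0852)) = -0.8899; s = 50.0000 − 0.8899 = 49.1101
velocity in seg [279°–360°] (simple-harmonic), θ in radians: β = 6.9° = 0.1204 rad, B = 81° = 1.4137 rad; ds/dθ = (πh/(2B)) sin(πβ/B) = (π·(-50)/(2·1.4137)) sin(π·0.0852) = -14.690787 mm/rad

s = 49.1101, ds/dθ = -14.6908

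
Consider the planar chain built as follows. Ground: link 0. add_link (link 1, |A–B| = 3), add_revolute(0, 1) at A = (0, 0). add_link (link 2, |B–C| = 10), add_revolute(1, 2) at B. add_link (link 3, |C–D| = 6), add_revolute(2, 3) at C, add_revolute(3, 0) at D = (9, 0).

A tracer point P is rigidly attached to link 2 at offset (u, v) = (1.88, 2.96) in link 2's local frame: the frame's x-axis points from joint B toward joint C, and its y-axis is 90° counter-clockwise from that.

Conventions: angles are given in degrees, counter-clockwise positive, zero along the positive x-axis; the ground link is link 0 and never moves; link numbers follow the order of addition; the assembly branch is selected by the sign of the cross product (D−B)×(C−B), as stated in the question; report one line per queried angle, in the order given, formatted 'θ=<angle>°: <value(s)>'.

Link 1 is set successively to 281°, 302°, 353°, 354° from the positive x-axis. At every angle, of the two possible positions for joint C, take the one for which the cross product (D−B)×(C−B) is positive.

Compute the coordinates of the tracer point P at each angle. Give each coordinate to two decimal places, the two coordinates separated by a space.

A=(0,0), D=(9.00,0)
θ=281°: B = A + 3.00·(cos281°, sin281°) = (0.5724, -2.9449)
θ=281°: |BD| = 8.9273
θ=281°: circle(B,10.00) ∩ circle(D,6.00): a=8.0482, h=5.9352
θ=281°:   candidates: C₊=(6.2122,5.3130) cross=52.986; C₋=(10.1280,-5.8930) cross=-52.986
θ=281°:   branch + wants cross > 0 → take C=(6.2122,5.3130) (cross=52.986)
θ=281°: ex = (C−B)/|BC| = (0.5640,0.8258); ey = (-0.8258,0.5640)
θ=281°: P = B + 1.88·ex + 2.96·ey = (-0.8116,0.2770)
θ=302°: B = A + 3.00·(cos302°, sin302°) = (1.5898, -2.5441)
θ=302°: |BD| = 7.8348
θ=302°: circle(B,10.00) ∩ circle(D,6.00): a=8.0017, h=5.9977
θ=302°:   candidates: C₊=(7.2103,5.7269) cross=46.991; C₋=(11.1055,-5.6185) cross=-46.991
θ=302°:   branch + wants cross > 0 → take C=(7.2103,5.7269) (cross=46.991)
θ=302°: ex = (C−B)/|BC| = (0.5621,0.8271); ey = (-0.8271,0.5621)
θ=302°: P = B + 1.88·ex + 2.96·ey = (0.1982,0.6745)
θ=353°: B = A + 3.00·(cos353°, sin353°) = (2.9776, -0.3656)
θ=353°: |BD| = 6.0334
θ=353°: circle(B,10.00) ∩ circle(D,6.00): a=8.3205, h=5.5470
θ=353°:   candidates: C₊=(10.9467,5.6754) cross=33.468; C₋=(11.6190,-5.3982) cross=-33.468
θ=353°:   branch + wants cross > 0 → take C=(10.9467,5.6754) (cross=33.468)
θ=353°: ex = (C−B)/|BC| = (0.7969,0.6041); ey = (-0.6041,0.7969)
θ=353°: P = B + 1.88·ex + 2.96·ey = (2.6877,3.1289)
θ=354°: B = A + 3.00·(cos354°, sin354°) = (2.9836, -0.3136)
θ=354°: |BD| = 6.0246
θ=354°: circle(B,10.00) ∩ circle(D,6.00): a=8.3239, h=5.5420
θ=354°:   candidates: C₊=(11.0077,5.6541) cross=33.388; C₋=(11.5846,-5.4148) cross=-33.388
θ=354°:   branch + wants cross > 0 → take C=(11.0077,5.6541) (cross=33.388)
θ=354°: ex = (C−B)/|BC| = (0.8024,0.5968); ey = (-0.5968,0.8024)
θ=354°: P = B + 1.88·ex + 2.96·ey = (2.7257,3.1835)

θ=281°: -0.81 0.28
θ=302°: 0.20 0.67
θ=353°: 2.69 3.13
θ=354°: 2.73 3.18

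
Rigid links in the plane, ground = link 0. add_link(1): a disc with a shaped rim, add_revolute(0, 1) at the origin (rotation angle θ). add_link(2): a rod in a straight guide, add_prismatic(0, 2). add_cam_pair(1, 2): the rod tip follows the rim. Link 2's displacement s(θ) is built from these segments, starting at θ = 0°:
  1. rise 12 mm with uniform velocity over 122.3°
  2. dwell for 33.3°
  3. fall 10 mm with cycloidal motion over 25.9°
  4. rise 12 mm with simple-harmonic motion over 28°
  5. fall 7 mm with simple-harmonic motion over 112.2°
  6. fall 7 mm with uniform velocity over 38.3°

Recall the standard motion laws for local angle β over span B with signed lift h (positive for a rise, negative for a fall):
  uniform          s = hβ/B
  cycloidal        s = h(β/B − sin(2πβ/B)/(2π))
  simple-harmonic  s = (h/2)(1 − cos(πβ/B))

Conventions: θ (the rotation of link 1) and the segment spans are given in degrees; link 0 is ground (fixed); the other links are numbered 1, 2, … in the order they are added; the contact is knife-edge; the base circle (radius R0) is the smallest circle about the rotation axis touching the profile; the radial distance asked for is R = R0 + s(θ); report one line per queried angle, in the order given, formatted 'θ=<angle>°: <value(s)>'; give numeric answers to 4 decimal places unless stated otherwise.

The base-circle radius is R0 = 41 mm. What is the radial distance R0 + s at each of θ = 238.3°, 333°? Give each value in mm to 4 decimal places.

segment 1 (0° to 122.3°, uniform, h = 12) is passed completely: s = 0.0000 + (12) = 12.0000
segment 2 (122.3° to 155.6°, dwell): s unchanged at 12.0000
segment 3 (155.6° to 181.5°, cycloidal, h = -10) is passed completely: s = 12.0000 + (-10) = 2.0000
segment 4 (181.5° to 209.5°, simple-harmonic, h = 12) is passed completely: s = 2.0000 + (12) = 14.0000
θ = 238.3° falls in segment 5 (209.5° to 321.7°, simple-harmonic, h = -7): β = 238.3 − 209.5 = 28.8°, B = 112.2°; Δs = -7/2·(1 − cos(π·0.2567)) = -1.0776; s = 14.0000 − 1.0776 = 12.9224
segment 5 (209.5° to 321.7°, simple-harmonic, h = -7) is passed completely: s = 14.0000 + (-7) = 7.0000
θ = 333° falls in segment 6 (321.7° to 360°, uniform, h = -7): β = 333 − 321.7 = 11.3°, B = 38.3°; Δs = -7·11.3/38.3 = -2.0653; s = 7.0000 − 2.0653 = 4.9347
θ=238.3°: R = R0 + s = 41 + 12.9224 = 53.9224
θ=333°: R = R0 + s = 41 + 4.9347 = 45.9347

θ=238.3°: 53.9224
θ=333°: 45.9347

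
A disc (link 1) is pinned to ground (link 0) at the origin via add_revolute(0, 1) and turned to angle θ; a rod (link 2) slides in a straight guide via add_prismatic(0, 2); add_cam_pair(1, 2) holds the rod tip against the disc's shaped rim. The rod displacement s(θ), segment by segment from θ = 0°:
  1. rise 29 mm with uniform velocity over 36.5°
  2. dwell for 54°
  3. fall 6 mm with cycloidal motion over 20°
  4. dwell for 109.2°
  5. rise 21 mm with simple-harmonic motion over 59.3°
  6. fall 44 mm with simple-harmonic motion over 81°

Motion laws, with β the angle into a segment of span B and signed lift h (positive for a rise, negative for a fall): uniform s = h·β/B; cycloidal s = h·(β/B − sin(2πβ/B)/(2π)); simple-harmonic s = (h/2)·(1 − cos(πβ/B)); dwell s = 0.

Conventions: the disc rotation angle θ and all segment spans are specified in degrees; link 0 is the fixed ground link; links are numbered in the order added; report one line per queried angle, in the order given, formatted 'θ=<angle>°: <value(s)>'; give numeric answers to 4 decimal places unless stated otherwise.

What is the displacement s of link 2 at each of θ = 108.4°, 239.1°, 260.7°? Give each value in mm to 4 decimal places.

segment 1 (0° to 36.5°, uniform, h = 29) is passed completely: s = 0.0000 + (29) = 29.0000
segment 2 (36.5° to 90.5°, dwell): s unchanged at 29.0000
θ = 108.4° falls in segment 3 (90.5° to 110.5°, cycloidal, h = -6): β = 108.4 − 90.5 = 17.9°, B = 20°; Δs = -6·(0.8950 − sin(2π·0.8950)/(2π)) = -5.9553; s = 29.0000 − 5.9553 = 23.0447
segment 3 (90.5° to 110.5°, cycloidal, h = -6) is passed completely: s = 29.0000 + (-6) = 23.0000
segment 4 (110.5° to 219.7°, dwell): s unchanged at 23.0000
θ = 239.1° falls in segment 5 (219.7° to 279°, simple-harmonic, h = 21): β = 239.1 − 219.7 = 19.4°, B = 59.3°; Δs = 21/2·(1 − cos(π·0.3272)) = 5.0744; s = 23.0000 + 5.0744 = 28.0744
θ = 260.7° falls in segment 5 (219.7° to 279°, simple-harmonic, h = 21): β = 260.7 − 219.7 = 41°, B = 59.3°; Δs = 21/2·(1 − cos(π·0.6914)) = 16.4400; s = 23.0000 + 16.4400 = 39.4400

θ=108.4°: 23.0447
θ=239.1°: 28.0744
θ=260.7°: 39.4400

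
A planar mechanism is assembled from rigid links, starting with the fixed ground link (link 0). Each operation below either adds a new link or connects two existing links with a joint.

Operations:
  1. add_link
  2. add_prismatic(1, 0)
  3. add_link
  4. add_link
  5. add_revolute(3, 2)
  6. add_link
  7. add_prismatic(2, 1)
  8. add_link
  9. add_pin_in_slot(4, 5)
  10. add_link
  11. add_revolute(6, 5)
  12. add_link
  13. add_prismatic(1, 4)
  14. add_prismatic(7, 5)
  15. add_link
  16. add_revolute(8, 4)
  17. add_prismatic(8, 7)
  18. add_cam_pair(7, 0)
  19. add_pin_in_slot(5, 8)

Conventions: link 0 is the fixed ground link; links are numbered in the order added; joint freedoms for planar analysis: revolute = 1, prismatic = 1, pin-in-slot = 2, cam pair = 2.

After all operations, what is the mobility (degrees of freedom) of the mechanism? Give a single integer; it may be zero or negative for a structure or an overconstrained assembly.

(L,J1,J2)=(1,0,0); link0 fixed
link1: (2,0,0)
P 1-0 [J1]: (2,1,0)
link2: (3,1,0)
link3: (4,1,0)
R 3-2 [J1]: (4,2,0)
link4: (5,2,0)
P 2-1 [J1]: (5,3,0)
link5: (6,3,0)
PS 4-5 [J2]: (6,3,1)
link6: (7,3,1)
R 6-5 [J1]: (7,4,1)
link7: (8,4,1)
P 1-4 [J1]: (8,5,1)
P 7-5 [J1]: (8,6,1)
link8: (9,6,1)
R 8-4 [J1]: (9,7,1)
P 8-7 [J1]: (9,8,1)
C 7-0 [J2]: (9,8,2)
PS 5-8 [J2]: (9,8,3)
Grübler: 3·8 − 2·8 − 3 = 5

M = 5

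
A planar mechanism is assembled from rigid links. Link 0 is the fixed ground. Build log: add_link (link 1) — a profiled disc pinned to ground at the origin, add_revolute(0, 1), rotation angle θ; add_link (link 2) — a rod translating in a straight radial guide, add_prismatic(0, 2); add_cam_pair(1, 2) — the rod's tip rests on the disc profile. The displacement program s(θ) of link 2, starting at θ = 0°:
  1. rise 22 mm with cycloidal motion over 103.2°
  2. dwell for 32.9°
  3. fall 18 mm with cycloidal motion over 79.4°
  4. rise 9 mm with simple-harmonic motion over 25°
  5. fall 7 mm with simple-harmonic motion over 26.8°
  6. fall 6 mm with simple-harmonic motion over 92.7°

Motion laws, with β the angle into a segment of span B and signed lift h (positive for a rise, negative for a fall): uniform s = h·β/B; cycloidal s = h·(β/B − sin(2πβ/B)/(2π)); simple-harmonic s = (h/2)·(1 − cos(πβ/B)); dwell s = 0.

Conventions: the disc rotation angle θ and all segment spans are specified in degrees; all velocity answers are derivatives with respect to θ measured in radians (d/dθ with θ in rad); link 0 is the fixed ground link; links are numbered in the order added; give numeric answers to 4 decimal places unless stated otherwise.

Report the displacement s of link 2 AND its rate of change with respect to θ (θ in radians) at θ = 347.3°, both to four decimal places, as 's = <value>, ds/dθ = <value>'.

seg 1 [0°–103.2°] cycloidal, h=22: full span → s += 22 → s = 22.0000
seg 2 [103.2°–136.1°] dwell: s stays 22.0000
seg 3 [136.1°–215.5°] cycloidal, h=-18: full span → s += -18 → s = 4.0000
seg 4 [215.5°–240.5°] simple-harmonic, h=9: full span → s += 9 → s = 13.0000
seg 5 [240.5°–267.3°] simple-harmonic, h=-7: full span → s += -7 → s = 6.0000
seg 6 [267.3°–360°] simple-harmonic, h=-6: θ=347.3° here. β=80, B=92.7. -6/2·(1 − cos(π·0.8630)) = -5.7264 → s = 0.2736
velocity in seg [267.3°–360°] (simple-harmonic), θ in radians: β = 80° = 1.3963 rad, B = 92.7° = 1.6179 rad; ds/dθ = (πh/(2B)) sin(πβ/B) = (π·(-6)/(2·1.6179)) sin(π·0.8630) = -2.430500 mm/rad

s = 0.2736, ds/dθ = -2.4305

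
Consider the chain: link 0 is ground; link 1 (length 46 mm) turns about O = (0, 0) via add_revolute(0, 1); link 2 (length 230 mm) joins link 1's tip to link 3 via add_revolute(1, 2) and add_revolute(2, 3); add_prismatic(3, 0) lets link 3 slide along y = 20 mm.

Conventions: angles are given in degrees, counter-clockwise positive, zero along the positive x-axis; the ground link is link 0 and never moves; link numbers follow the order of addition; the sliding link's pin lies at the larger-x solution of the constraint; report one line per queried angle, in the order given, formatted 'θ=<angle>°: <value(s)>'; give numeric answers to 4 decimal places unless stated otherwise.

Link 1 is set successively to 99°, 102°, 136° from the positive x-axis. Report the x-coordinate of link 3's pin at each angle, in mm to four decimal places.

geometry: r = 46 mm, L = 230 mm, e = 20 mm
θ=99°: crank pin P = (r cos θ, r sin θ) = (-7.195985, 45.433664)
θ=99°: h = r sin θ − e = 45.433664 − 20 = 25.433664
θ=99°: x = r cos θ + √(L² − h²) = -7.195985 + 228.589433 = 221.393447
θ=102°: crank pin P = (r cos θ, r sin θ) = (-9.563938, 44.994790)
θ=102°: h = r sin θ − e = 44.994790 − 20 = 24.994790
θ=102°: x = r cos θ + √(L² − h²) = -9.563938 + 228.637837 = 219.073899
θ=136°: crank pin P = (r cos θ, r sin θ) = (-33.089631, 31.954285)
θ=136°: h = r sin θ − e = 31.954285 − 20 = 11.954285
θ=136°: x = r cos θ + √(L² − h²) = -33.089631 + 229.689127 = 196.599496

θ=99°: 221.3934
θ=102°: 219.0739
θ=136°: 196.5995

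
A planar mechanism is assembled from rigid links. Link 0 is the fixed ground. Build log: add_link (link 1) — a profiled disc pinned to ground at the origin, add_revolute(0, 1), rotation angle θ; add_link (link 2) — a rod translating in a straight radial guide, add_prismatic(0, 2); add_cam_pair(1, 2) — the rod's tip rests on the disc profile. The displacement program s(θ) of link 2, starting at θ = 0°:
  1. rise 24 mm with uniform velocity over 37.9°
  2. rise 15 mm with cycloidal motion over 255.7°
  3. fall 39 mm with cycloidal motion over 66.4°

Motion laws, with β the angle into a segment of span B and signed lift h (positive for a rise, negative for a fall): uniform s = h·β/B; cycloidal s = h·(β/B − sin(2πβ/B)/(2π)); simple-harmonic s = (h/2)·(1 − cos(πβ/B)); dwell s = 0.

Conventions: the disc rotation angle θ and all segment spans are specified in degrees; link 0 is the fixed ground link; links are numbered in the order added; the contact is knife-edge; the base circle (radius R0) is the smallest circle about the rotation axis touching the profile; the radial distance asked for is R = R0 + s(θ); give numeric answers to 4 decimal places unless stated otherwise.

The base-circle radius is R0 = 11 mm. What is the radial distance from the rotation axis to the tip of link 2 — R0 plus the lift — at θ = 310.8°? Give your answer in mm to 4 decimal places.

seg 1 [0°–37.9°] uniform, h=24: full span → s += 24 → s = 24.0000
seg 2 [37.9°–293.6°] cycloidal, h=15: full span → s += 15 → s = 39.0000
seg 3 [293.6°–360°] cycloidal, h=-39: θ=310.8° here. β=17.2, B=66.4. -39·(0.2590 − sin(2π·0.2590)/(2π)) = -3.9054 → s = 35.0946
R = R0 + s = 11 + 35.0946 = 46.0946

46.0946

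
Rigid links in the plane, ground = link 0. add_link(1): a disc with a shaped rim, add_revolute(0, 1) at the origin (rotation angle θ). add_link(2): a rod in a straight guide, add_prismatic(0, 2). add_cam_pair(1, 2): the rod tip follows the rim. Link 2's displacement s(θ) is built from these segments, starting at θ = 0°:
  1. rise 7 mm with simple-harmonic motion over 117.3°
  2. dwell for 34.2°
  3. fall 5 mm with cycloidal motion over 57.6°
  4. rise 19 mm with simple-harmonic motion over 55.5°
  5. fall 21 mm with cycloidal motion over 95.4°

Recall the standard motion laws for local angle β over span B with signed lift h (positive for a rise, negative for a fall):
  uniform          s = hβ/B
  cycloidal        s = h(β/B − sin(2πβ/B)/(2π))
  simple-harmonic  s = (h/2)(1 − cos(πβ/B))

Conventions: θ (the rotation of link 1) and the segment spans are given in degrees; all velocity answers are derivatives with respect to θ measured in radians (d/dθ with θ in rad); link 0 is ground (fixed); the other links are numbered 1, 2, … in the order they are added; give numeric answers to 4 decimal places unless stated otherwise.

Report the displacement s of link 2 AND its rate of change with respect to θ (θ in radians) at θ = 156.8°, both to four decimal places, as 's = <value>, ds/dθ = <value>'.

segment 1 (0° to 117.3°, simple-harmonic, h = 7) is passed completely: s = 0.0000 + (7) = 7.0000
segment 2 (117.3° to 151.5°, dwell): s unchanged at 7.0000
θ = 156.8° falls in segment 3 (151.5° to 209.1°, cycloidal, h = -5): β = 156.8 − 151.5 = 5.3°, B = 57.6°; Δs = -5·(0.0920 − sin(2π·0.0920)/(2π)) = -0.0252; s = 7.0000 − 0.0252 = 6.9748
velocity in seg [151.5°–209.1°] (cycloidal), θ in radians: β = 5.3° = 0.0925 rad, B = 57.6° = 1.0053 rad; ds/dθ = (h/B)(1 − cos(2πβ/B)) = ((-5)/1.0053)(1 − cos(2π·0.0920)) = -0.808306 mm/rad

s = 6.9748, ds/dθ = -0.8083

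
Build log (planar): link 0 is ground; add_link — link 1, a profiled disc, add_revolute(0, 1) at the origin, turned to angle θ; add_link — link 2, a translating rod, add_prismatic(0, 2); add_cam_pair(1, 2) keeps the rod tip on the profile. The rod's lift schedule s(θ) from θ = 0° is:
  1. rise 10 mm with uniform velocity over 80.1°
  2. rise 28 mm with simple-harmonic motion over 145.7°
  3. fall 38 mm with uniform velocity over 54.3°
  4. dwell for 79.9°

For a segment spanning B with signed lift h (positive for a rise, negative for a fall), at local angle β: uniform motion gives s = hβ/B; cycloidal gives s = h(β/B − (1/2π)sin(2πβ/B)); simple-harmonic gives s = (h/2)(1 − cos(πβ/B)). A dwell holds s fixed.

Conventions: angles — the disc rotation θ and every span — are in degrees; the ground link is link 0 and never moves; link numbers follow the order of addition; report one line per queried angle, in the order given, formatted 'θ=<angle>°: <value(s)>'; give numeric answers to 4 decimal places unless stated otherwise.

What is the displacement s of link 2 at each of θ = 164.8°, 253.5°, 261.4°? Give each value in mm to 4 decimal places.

seg 1 [0°–80.1°] uniform, h=10: full span → s += 10 → s = 10.0000
seg 2 [80.1°–225.8°] simple-harmonic, h=28: θ=164.8° here. β=84.7, B=145.7. 28/2·(1 − cos(π·0.5813)) = 17.5384 → s = 27.5384
seg 2 [80.1°–225.8°] simple-harmonic, h=28: full span → s += 28 → s = 38.0000
seg 3 [225.8°–280.1°] uniform, h=-38: θ=253.5° here. β=27.7, B=54.3. -38·27.7/54.3 = -19.3849 → s = 18.6151
seg 3 [225.8°–280.1°] uniform, h=-38: θ=261.4° here. β=35.6, B=54.3. -38·35.6/54.3 = -24.9134 → s = 13.0866

θ=164.8°: 27.5384
θ=253.5°: 18.6151
θ=261.4°: 13.0866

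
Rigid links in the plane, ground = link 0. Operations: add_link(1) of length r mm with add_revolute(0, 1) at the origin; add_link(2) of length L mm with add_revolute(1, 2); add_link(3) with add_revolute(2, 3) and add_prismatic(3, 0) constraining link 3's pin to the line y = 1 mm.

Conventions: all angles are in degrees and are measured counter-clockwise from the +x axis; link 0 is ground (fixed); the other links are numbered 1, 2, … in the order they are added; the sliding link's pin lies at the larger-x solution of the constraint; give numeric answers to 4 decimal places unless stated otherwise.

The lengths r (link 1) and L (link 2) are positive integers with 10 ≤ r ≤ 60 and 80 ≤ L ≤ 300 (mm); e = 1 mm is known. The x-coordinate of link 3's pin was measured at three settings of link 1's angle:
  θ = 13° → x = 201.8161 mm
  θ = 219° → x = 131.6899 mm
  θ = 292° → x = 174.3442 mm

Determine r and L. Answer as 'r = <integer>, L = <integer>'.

constraint per measurement: (x − r cos θ)² + (r sin θ − e)² = L²
subtracting the θ₁ and θ₂ equations cancels the r² and L² terms:
r = (x₁² − x₂²) / (2[(x₁cos θ₁ + e sin θ₁) − (x₂cos θ₂ + e sin θ₂)]) = 39.0000 → r = 39
L² = (x₁ − r cos θ₁)² + (r sin θ₁ − e)² = 26895.9939 → L = 164.0000 → L = 164
check at θ₃=292°: x = 174.3442 (printed 174.3442) ✓

r = 39, L = 164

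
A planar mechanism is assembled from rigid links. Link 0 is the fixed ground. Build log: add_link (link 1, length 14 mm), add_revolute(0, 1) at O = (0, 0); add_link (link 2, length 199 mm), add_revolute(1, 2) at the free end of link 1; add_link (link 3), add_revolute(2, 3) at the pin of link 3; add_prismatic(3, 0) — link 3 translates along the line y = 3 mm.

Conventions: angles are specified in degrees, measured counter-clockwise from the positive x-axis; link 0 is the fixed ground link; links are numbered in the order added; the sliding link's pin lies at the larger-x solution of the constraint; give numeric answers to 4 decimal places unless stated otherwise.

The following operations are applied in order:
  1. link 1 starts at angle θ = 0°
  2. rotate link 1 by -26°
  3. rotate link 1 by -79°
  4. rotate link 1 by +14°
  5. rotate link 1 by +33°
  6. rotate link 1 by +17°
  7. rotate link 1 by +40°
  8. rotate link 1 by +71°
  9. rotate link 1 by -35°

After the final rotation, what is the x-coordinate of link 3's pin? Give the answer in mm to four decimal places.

geometry: r = 14 mm, L = 199 mm, e = 3 mm; θ starts at 0°
rotate link 1 by -26°: θ ← 0° -26° = -26°
rotate link 1 by -79°: θ ← -26° -79° = -105°
rotate link 1 by +14°: θ ← -105° +14° = -91°
rotate link 1 by +33°: θ ← -91° +33° = -58°
rotate link 1 by +17°: θ ← -58° +17° = -41°
rotate link 1 by +40°: θ ← -41° +40° = -1°
rotate link 1 by +71°: θ ← -1° +71° = 70°
rotate link 1 by -35°: θ ← 70° -35° = 35°
crank pin P = (r cos θ, r sin θ) = (11.468129, 8.030070)
h = r sin θ − e = 8.030070 − 3 = 5.030070
x = r cos θ + √(L² − h²) = 11.468129 + 198.936418 = 210.404547

210.4045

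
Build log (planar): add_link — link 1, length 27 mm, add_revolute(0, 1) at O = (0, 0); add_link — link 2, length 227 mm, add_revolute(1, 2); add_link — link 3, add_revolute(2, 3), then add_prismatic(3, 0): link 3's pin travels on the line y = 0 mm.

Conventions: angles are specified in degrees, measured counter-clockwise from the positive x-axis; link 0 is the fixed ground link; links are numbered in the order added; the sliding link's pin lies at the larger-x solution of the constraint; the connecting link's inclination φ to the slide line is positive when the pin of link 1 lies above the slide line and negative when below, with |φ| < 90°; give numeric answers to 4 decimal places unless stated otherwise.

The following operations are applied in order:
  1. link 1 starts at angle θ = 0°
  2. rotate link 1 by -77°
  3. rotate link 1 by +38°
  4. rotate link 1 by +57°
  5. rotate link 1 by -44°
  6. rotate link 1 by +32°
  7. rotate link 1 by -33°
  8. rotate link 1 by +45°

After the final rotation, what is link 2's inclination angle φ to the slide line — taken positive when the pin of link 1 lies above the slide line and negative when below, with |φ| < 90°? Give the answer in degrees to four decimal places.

geometry: r = 27 mm, L = 227 mm, e = 0 mm; θ starts at 0°
rotate link 1 by -77°: θ ← 0° -77° = -77°
rotate link 1 by +38°: θ ← -77° +38° = -39°
rotate link 1 by +57°: θ ← -39° +57° = 18°
rotate link 1 by -44°: θ ← 18° -44° = -26°
rotate link 1 by +32°: θ ← -26° +32° = 6°
rotate link 1 by -33°: θ ← 6° -33° = -27°
rotate link 1 by +45°: θ ← -27° +45° = 18°
h = r sin θ − e = 8.343459 − 0 = 8.343459
sin φ = h / L = 8.343459 / 227 = 0.03675533
φ = arcsin(0.03675533) = 2.106399°

2.1064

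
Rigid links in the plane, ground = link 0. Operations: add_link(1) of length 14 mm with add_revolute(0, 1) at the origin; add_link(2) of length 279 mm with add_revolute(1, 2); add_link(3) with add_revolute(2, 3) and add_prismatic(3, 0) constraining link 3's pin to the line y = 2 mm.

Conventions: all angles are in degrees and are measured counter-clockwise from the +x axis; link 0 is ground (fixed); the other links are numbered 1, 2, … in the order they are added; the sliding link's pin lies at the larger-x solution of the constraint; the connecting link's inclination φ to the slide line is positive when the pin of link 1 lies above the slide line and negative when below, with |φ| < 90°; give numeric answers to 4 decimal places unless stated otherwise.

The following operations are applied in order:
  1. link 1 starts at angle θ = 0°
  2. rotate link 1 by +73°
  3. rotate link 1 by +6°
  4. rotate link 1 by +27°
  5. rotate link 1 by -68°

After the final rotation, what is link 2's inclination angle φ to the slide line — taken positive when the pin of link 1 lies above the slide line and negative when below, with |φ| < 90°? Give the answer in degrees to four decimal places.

geometry: r = 14 mm, L = 279 mm, e = 2 mm; θ starts at 0°
rotate link 1 by +73°: θ ← 0° +73° = 73°
rotate link 1 by +6°: θ ← 73° +6° = 79°
rotate link 1 by +27°: θ ← 79° +27° = 106°
rotate link 1 by -68°: θ ← 106° -68° = 38°
h = r sin θ − e = 8.619261 − 2 = 6.619261
sin φ = h / L = 6.619261 / 279 = 0.02372495
φ = arcsin(0.02372495) = 1.359467°

1.3595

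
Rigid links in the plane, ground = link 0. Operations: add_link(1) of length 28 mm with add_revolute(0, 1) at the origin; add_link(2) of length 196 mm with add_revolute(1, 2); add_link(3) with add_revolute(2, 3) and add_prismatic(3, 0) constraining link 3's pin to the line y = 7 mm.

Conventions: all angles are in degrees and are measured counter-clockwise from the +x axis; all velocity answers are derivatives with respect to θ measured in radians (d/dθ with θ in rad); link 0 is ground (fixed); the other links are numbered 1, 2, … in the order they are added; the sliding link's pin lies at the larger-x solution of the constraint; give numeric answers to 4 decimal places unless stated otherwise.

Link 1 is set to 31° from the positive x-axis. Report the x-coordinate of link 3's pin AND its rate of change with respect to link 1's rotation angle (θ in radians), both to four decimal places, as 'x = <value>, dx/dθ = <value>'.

geometry: r = 28 mm, L = 196 mm, e = 7 mm
crank pin P = (r cos θ, r sin θ) = (24.000684, 14.421066)
h = r sin θ − e = 14.421066 − 7 = 7.421066
x = r cos θ + √(L² − h²) = 24.000684 + 195.859459 = 219.860144
dx/dθ = −r sin θ − h·r cos θ/√(L² − h²) (θ in radians; h = 7.421066) = -15.330446

x = 219.8601, dx/dθ = -15.3304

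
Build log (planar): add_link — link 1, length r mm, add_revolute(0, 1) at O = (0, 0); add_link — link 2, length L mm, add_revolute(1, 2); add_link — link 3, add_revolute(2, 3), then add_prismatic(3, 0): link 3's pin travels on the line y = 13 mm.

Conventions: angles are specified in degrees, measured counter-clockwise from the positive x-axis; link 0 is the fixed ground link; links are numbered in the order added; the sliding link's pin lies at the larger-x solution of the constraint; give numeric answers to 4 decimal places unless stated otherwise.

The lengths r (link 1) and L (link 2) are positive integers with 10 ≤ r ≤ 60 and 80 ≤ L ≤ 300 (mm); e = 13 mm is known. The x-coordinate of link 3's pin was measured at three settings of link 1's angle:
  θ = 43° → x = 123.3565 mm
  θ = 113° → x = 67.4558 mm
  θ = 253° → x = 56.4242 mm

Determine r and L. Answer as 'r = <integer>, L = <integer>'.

constraint per measurement: (x − r cos θ)² + (r sin θ − e)² = L²
subtracting the θ₁ and θ₂ equations cancels the r² and L² terms:
r = (x₁² − x₂²) / (2[(x₁cos θ₁ + e sin θ₁) − (x₂cos θ₂ + e sin θ₂)]) = 47.0000 → r = 47
L² = (x₁ − r cos θ₁)² + (r sin θ₁ − e)² = 8281.0042 → L = 91.0000 → L = 91
check at θ₃=253°: x = 56.4242 (printed 56.4242) ✓

r = 47, L = 91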